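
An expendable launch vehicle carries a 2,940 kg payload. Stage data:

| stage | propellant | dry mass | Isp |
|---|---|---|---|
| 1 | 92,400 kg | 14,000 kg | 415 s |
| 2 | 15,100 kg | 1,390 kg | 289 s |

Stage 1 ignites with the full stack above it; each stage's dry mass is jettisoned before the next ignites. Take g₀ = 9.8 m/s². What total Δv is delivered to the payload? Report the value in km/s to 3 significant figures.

Ignition mass of stage 1 = 92,400+14,000 + 15,100+1,390 + 2,940 = 125,830 kg.
Stage 1: m₀ = 125,830 kg, m_f = 125,830 − 92,400 = 33,430 kg; Δv = 415×9.8×ln(3.764) = 4067.0×1.3255 ≈ 5391 m/s.
Stage 2: m₀ = 19,430 kg, m_f = 19,430 − 15,100 = 4,330 kg; Δv = 289×9.8×ln(4.487) = 2832.2×1.5013 ≈ 4252 m/s.
Total Δv = 5391 + 4252 = 9643 m/s.

Δv ≈ 9.64 km/s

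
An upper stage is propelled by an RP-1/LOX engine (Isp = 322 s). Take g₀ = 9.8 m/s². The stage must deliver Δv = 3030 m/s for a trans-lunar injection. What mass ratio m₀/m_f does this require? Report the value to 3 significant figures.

v_e = Isp · g₀ = 322 × 9.8 = 3155.6 m/s.
m₀/m_f = exp(Δv / v_e) = exp(3030 / 3155.6) = exp(0.9602) = 2.6122.

mass ratio ≈ 2.61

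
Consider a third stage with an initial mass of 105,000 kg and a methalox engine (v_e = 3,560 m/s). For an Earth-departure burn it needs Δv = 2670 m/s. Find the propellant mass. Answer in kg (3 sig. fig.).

propellant mass ≈ 55400 kg

m₀/m_f = exp(Δv / v_e) = exp(2670 / 3560.0) = exp(0.7500) = 2.1170.
m_f = 105,000 / 2.1170 = 49,598.5 kg, so propellant = m₀ − m_f = 105,000 − 49,598.5 = 55,401.5 kg.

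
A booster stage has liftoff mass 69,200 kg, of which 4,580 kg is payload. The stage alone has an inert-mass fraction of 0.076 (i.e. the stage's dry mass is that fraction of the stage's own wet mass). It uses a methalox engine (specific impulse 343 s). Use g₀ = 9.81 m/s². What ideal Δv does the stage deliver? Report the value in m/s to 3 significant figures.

Δv ≈ 6680 m/s

Stage wet mass = m₀ − payload = 69,200 − 4,580 = 64,620 kg.
Stage dry mass = ε × stage wet mass = 0.076 × 64,620 = 4,911.12 kg.
Burnout mass m_f = stage dry + payload = 4,911.12 + 4,580 = 9,491.12 kg.
v_e = Isp · g₀ = 343 × 9.81 = 3364.8 m/s.
Δv = v_e · ln(69,200/9,491.12) = 3364.8 × ln(7.291) = 3364.8 × 1.9866 ≈ 6685 m/s.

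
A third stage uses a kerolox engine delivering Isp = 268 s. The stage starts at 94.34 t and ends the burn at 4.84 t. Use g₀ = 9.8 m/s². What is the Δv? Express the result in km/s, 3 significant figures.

Δv ≈ 7.80 km/s

v_e = Isp · g₀ = 268 × 9.8 = 2626.4 m/s.
From the ideal rocket equation, Δv = v_e · ln(m₀/m_f) = 2626.4 × ln(19.49) = 2626.4 × 2.9700 ≈ 7800.4 m/s.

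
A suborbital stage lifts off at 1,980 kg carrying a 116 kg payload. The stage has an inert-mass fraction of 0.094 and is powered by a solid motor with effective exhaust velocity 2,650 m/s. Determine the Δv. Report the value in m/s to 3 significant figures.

Δv ≈ 5080 m/s

Stage wet mass = m₀ − payload = 1,980 − 116 = 1,864 kg.
Stage dry mass = ε × stage wet mass = 0.094 × 1,864 = 175.216 kg.
Burnout mass m_f = stage dry + payload = 175.216 + 116 = 291.216 kg.
From the ideal rocket equation, Δv = v_e · ln(1,980/291.216) = 2650.0 × ln(6.799) = 2650.0 × 1.9168 ≈ 5079 m/s.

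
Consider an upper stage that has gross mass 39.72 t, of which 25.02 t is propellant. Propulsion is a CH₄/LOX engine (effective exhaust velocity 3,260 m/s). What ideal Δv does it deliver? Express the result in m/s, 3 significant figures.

m_f = m₀ − m_prop = 39.72 − 25.02 = 14.7 t.
By the Tsiolkovsky rocket equation, Δv = v_e · ln(m₀/m_f) = 3260.0 × ln(2.702) = 3260.0 × 0.9940 ≈ 3240.5 m/s.

Δv ≈ 3240 m/s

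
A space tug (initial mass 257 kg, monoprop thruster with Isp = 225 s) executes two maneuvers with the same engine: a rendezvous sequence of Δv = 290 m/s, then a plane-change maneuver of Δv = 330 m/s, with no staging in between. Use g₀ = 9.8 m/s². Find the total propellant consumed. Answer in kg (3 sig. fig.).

total propellant consumed ≈ 63.0 kg

v_e = Isp · g₀ = 225 × 9.8 = 2205.0 m/s.
After the first burn: m = 257 × exp(−290/2205.0) = 257 × 0.87676 = 225.327 kg.
After the second burn: m = 225.327 × exp(−330/2205.0) = 225.327 × 0.86100 = 194.007 kg.
Total propellant = m₀ − m_final = 257 − 194.007 = 62.993 kg.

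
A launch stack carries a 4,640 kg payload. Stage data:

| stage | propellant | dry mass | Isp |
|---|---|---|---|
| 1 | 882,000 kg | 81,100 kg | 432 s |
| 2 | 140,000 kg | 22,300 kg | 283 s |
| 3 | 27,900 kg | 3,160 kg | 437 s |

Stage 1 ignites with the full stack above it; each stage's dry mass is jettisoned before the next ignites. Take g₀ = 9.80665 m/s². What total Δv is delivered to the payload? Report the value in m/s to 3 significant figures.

Δv ≈ 16000 m/s

Ignition mass of stage 1 = 882,000+81,100 + 140,000+22,300 + 27,900+3,160 + 4,640 = 1,161,100 kg.
Stage 1: m₀ = 1,161,100 kg, m_f = 1,161,100 − 882,000 = 279,100 kg; Δv = 432×9.80665×ln(4.16) = 4236.5×1.4256 ≈ 6039 m/s.
Stage 2: m₀ = 198,000 kg, m_f = 198,000 − 140,000 = 58,000 kg; Δv = 283×9.80665×ln(3.414) = 2775.3×1.2278 ≈ 3408 m/s.
Stage 3: m₀ = 35,700 kg, m_f = 35,700 − 27,900 = 7,800 kg; Δv = 437×9.80665×ln(4.577) = 4285.5×1.5210 ≈ 6518 m/s.
Total Δv = 6039 + 3408 + 6518 = 15965 m/s.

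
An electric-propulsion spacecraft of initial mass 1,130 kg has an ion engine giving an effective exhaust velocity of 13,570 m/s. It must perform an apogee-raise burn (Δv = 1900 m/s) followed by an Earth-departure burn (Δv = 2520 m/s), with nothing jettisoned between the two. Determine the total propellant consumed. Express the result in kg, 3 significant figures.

After the first burn: m = 1130 × exp(−1900/13570.0) = 1130 × 0.86935 = 982.366 kg.
After the second burn: m = 982.366 × exp(−2520/13570.0) = 982.366 × 0.83052 = 815.875 kg.
Total propellant = m₀ − m_final = 1130 − 815.875 = 314.125 kg.

total propellant consumed ≈ 314 kg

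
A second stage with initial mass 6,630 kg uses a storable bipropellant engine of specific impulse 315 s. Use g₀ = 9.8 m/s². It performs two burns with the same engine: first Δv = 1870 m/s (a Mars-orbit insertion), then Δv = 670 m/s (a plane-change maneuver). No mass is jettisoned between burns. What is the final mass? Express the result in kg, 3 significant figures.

final mass ≈ 2910 kg

v_e = Isp · g₀ = 315 × 9.8 = 3087.0 m/s.
After the first burn: m = 6630 × exp(−1870/3087.0) = 6630 × 0.54566 = 3,617.73 kg.
After the second burn: m = 3,617.73 × exp(−670/3087.0) = 3,617.73 × 0.80490 = 2,911.91 kg.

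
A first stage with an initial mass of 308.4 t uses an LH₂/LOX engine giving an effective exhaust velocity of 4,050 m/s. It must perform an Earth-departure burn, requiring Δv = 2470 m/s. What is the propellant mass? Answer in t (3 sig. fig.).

propellant mass ≈ 141 t

Rocket equation: m₀/m_f = exp(Δv / v_e) = exp(2470 / 4050.0) = exp(0.6099) = 1.8402.
m_f = 308.4 / 1.8402 = 167.59 t, so propellant = m₀ − m_f = 308.4 − 167.59 = 140.81 t.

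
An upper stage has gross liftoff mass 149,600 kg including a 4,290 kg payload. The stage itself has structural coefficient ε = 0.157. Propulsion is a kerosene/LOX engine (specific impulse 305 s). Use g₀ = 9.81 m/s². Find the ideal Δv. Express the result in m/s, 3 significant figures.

Δv ≈ 5110 m/s

Stage wet mass = m₀ − payload = 149,600 − 4,290 = 145,310 kg.
Stage dry mass = ε × stage wet mass = 0.157 × 145,310 = 22,813.7 kg.
Burnout mass m_f = stage dry + payload = 22,813.7 + 4,290 = 27,103.7 kg.
v_e = Isp · g₀ = 305 × 9.81 = 2992.1 m/s.
Rocket equation: Δv = v_e · ln(149,600/27,103.7) = 2992.1 × ln(5.52) = 2992.1 × 1.7083 ≈ 5111 m/s.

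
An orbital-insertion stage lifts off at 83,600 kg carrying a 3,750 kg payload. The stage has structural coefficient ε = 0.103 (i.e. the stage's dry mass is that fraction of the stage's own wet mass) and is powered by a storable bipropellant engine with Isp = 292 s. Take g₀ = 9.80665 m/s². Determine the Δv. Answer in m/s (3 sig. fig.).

Δv ≈ 5560 m/s

Stage wet mass = m₀ − payload = 83,600 − 3,750 = 79,850 kg.
Stage dry mass = ε × stage wet mass = 0.103 × 79,850 = 8,224.55 kg.
Burnout mass m_f = stage dry + payload = 8,224.55 + 3,750 = 11,974.55 kg.
v_e = Isp · g₀ = 292 × 9.80665 = 2863.5 m/s.
Using Δv = v_e ln(m₀/m_f): Δv = v_e · ln(83,600/11,974.55) = 2863.5 × ln(6.981) = 2863.5 × 1.9433 ≈ 5565 m/s.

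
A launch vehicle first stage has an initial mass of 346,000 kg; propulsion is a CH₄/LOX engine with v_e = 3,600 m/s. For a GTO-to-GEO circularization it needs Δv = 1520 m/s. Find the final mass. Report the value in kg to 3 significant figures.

final mass ≈ 227000 kg

m₀/m_f = exp(Δv / v_e) = exp(1520 / 3600.0) = exp(0.4222) = 1.5253.
m_f = m₀ / 1.5253 = 346,000 / 1.5253 = 226,841 kg.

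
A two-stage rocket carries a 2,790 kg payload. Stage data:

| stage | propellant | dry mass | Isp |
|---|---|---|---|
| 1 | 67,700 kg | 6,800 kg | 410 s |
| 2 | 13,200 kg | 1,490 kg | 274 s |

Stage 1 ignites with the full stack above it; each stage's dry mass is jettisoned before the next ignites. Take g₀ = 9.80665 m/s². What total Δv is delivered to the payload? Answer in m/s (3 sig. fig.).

Ignition mass of stage 1 = 67,700+6,800 + 13,200+1,490 + 2,790 = 91,980 kg.
Stage 1: m₀ = 91,980 kg, m_f = 91,980 − 67,700 = 24,280 kg; Δv = 410×9.80665×ln(3.788) = 4020.7×1.3319 ≈ 5355 m/s.
Stage 2: m₀ = 17,480 kg, m_f = 17,480 − 13,200 = 4,280 kg; Δv = 274×9.80665×ln(4.084) = 2687.0×1.4071 ≈ 3781 m/s.
Total Δv = 5355 + 3781 = 9136 m/s.

Δv ≈ 9140 m/s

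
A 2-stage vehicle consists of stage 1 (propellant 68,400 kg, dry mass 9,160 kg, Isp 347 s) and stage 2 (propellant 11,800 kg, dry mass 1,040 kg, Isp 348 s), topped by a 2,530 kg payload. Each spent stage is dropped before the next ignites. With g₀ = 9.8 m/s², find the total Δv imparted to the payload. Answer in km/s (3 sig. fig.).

Δv ≈ 9.51 km/s

Ignition mass of stage 1 = 68,400+9,160 + 11,800+1,040 + 2,530 = 92,930 kg.
Stage 1: m₀ = 92,930 kg, m_f = 92,930 − 68,400 = 24,530 kg; Δv = 347×9.8×ln(3.788) = 3400.6×1.3319 ≈ 4529 m/s.
Stage 2: m₀ = 15,370 kg, m_f = 15,370 − 11,800 = 3,570 kg; Δv = 348×9.8×ln(4.305) = 3410.4×1.4599 ≈ 4979 m/s.
Total Δv = 4529 + 4979 = 9508 m/s.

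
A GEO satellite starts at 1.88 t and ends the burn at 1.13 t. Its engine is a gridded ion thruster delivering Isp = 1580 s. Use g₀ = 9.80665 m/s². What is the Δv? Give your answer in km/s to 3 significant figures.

Δv ≈ 7.89 km/s

v_e = Isp · g₀ = 1580 × 9.80665 = 15494.5 m/s.
From the ideal rocket equation, Δv = v_e · ln(m₀/m_f) = 15494.5 × ln(1.664) = 15494.5 × 0.5091 ≈ 7887.5 m/s.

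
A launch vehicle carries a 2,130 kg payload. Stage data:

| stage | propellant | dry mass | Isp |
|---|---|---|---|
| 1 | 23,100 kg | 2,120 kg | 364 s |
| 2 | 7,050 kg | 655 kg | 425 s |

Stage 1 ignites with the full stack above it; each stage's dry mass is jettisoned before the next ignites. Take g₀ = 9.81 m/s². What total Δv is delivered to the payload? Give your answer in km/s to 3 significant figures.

Δv ≈ 9.10 km/s

Ignition mass of stage 1 = 23,100+2,120 + 7,050+655 + 2,130 = 35,055 kg.
Stage 1: m₀ = 35,055 kg, m_f = 35,055 − 23,100 = 11,955 kg; Δv = 364×9.81×ln(2.932) = 3570.8×1.0758 ≈ 3841 m/s.
Stage 2: m₀ = 9,835 kg, m_f = 9,835 − 7,050 = 2,785 kg; Δv = 425×9.81×ln(3.531) = 4169.2×1.2617 ≈ 5260 m/s.
Total Δv = 3841 + 5260 = 9101 m/s.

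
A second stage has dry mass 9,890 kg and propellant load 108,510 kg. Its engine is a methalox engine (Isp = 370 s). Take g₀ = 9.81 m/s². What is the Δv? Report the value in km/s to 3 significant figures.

v_e = Isp · g₀ = 370 × 9.81 = 3629.7 m/s.
m₀ = m_dry + m_prop = 9,890 + 108,510 = 118,400 kg.
Using Δv = v_e ln(m₀/m_f): Δv = v_e · ln(m₀/m_f) = 3629.7 × ln(11.97) = 3629.7 × 2.4825 ≈ 9010.9 m/s.

Δv ≈ 9.01 km/s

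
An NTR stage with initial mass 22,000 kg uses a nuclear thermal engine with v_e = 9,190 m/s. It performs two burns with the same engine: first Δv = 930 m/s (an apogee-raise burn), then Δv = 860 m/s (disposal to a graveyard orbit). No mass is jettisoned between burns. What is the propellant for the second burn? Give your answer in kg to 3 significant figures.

After the first burn: m = 22000 × exp(−930/9190.0) = 22000 × 0.90376 = 19,882.7 kg.
After the second burn: m = 19,882.7 × exp(−860/9190.0) = 19,882.7 × 0.91067 = 18,106.6 kg.
Second-burn propellant = 19,882.7 − 18,106.6 = 1,776.1 kg.

propellant for the second burn ≈ 1780 kg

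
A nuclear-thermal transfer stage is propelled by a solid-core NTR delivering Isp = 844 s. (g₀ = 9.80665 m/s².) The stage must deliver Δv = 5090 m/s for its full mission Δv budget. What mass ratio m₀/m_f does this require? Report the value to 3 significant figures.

mass ratio ≈ 1.85

v_e = Isp · g₀ = 844 × 9.80665 = 8276.8 m/s.
From the ideal rocket equation, m₀/m_f = exp(Δv / v_e) = exp(5090 / 8276.8) = exp(0.6150) = 1.8496.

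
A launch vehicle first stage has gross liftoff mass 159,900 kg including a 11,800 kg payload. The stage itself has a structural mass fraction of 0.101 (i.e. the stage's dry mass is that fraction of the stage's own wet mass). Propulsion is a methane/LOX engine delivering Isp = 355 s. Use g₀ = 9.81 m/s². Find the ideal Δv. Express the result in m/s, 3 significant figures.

Δv ≈ 6230 m/s

Stage wet mass = m₀ − payload = 159,900 − 11,800 = 148,100 kg.
Stage dry mass = ε × stage wet mass = 0.101 × 148,100 = 14,958.1 kg.
Burnout mass m_f = stage dry + payload = 14,958.1 + 11,800 = 26,758.1 kg.
v_e = Isp · g₀ = 355 × 9.81 = 3482.6 m/s.
From the ideal rocket equation, Δv = v_e · ln(159,900/26,758.1) = 3482.6 × ln(5.976) = 3482.6 × 1.7877 ≈ 6226 m/s.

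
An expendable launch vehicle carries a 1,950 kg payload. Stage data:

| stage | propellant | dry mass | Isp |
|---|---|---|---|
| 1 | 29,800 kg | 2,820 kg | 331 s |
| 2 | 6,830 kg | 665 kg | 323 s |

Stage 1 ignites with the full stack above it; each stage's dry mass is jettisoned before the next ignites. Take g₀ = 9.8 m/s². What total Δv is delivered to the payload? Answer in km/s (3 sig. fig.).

Δv ≈ 8.06 km/s

Ignition mass of stage 1 = 29,800+2,820 + 6,830+665 + 1,950 = 42,065 kg.
Stage 1: m₀ = 42,065 kg, m_f = 42,065 − 29,800 = 12,265 kg; Δv = 331×9.8×ln(3.43) = 3243.8×1.2325 ≈ 3998 m/s.
Stage 2: m₀ = 9,445 kg, m_f = 9,445 − 6,830 = 2,615 kg; Δv = 323×9.8×ln(3.612) = 3165.4×1.2842 ≈ 4065 m/s.
Total Δv = 3998 + 4065 = 8063 m/s.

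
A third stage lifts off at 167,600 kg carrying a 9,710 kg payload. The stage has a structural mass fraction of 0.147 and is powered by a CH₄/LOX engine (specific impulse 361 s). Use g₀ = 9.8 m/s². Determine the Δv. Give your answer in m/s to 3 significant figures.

Δv ≈ 5760 m/s

Stage wet mass = m₀ − payload = 167,600 − 9,710 = 157,890 kg.
Stage dry mass = ε × stage wet mass = 0.147 × 157,890 = 23,209.8 kg.
Burnout mass m_f = stage dry + payload = 23,209.8 + 9,710 = 32,919.8 kg.
v_e = Isp · g₀ = 361 × 9.8 = 3537.8 m/s.
Rocket equation: Δv = v_e · ln(167,600/32,919.8) = 3537.8 × ln(5.091) = 3537.8 × 1.6275 ≈ 5758 m/s.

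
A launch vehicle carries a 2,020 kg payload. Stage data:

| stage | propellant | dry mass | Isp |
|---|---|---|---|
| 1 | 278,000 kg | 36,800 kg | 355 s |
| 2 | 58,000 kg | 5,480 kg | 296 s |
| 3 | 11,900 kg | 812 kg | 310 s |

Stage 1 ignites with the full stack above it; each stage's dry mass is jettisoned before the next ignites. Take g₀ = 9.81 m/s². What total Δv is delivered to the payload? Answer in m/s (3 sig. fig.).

Δv ≈ 13200 m/s

Ignition mass of stage 1 = 278,000+36,800 + 58,000+5,480 + 11,900+812 + 2,020 = 393,012 kg.
Stage 1: m₀ = 393,012 kg, m_f = 393,012 − 278,000 = 115,012 kg; Δv = 355×9.81×ln(3.417) = 3482.6×1.2288 ≈ 4279 m/s.
Stage 2: m₀ = 78,212 kg, m_f = 78,212 − 58,000 = 20,212 kg; Δv = 296×9.81×ln(3.87) = 2903.8×1.3531 ≈ 3929 m/s.
Stage 3: m₀ = 14,732 kg, m_f = 14,732 − 11,900 = 2,832 kg; Δv = 310×9.81×ln(5.202) = 3041.1×1.6490 ≈ 5015 m/s.
Total Δv = 4279 + 3929 + 5015 = 13223 m/s.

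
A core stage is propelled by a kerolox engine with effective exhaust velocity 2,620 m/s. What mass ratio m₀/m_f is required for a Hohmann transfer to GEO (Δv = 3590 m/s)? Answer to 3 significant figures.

By the Tsiolkovsky rocket equation, m₀/m_f = exp(Δv / v_e) = exp(3590 / 2620.0) = exp(1.3702) = 3.9363.

mass ratio ≈ 3.94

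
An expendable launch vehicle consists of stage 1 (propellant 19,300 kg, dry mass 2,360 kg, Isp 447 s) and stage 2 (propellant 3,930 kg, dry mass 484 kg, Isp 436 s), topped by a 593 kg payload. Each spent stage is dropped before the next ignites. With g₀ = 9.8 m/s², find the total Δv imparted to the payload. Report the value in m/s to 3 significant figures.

Δv ≈ 12200 m/s

Ignition mass of stage 1 = 19,300+2,360 + 3,930+484 + 593 = 26,667 kg.
Stage 1: m₀ = 26,667 kg, m_f = 26,667 − 19,300 = 7,367 kg; Δv = 447×9.8×ln(3.62) = 4380.6×1.2864 ≈ 5635 m/s.
Stage 2: m₀ = 5,007 kg, m_f = 5,007 − 3,930 = 1,077 kg; Δv = 436×9.8×ln(4.649) = 4272.8×1.5367 ≈ 6566 m/s.
Total Δv = 5635 + 6566 = 12201 m/s.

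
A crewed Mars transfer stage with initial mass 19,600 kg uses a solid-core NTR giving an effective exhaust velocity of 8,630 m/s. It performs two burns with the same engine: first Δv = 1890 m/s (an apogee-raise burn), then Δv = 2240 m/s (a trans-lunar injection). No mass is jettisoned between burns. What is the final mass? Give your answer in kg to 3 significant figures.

After the first burn: m = 19600 × exp(−1890/8630.0) = 19600 × 0.80332 = 15,745.1 kg.
After the second burn: m = 15,745.1 × exp(−2240/8630.0) = 15,745.1 × 0.77139 = 12,145.6 kg.

final mass ≈ 12100 kg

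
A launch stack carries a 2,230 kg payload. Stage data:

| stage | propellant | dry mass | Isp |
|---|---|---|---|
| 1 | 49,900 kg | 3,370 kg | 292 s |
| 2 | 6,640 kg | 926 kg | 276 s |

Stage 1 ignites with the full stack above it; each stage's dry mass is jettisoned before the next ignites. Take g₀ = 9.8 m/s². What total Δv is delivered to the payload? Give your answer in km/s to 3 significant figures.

Ignition mass of stage 1 = 49,900+3,370 + 6,640+926 + 2,230 = 63,066 kg.
Stage 1: m₀ = 63,066 kg, m_f = 63,066 − 49,900 = 13,166 kg; Δv = 292×9.8×ln(4.79) = 2861.6×1.5665 ≈ 4483 m/s.
Stage 2: m₀ = 9,796 kg, m_f = 9,796 − 6,640 = 3,156 kg; Δv = 276×9.8×ln(3.104) = 2704.8×1.1327 ≈ 3064 m/s.
Total Δv = 4483 + 3064 = 7547 m/s.

Δv ≈ 7.55 km/s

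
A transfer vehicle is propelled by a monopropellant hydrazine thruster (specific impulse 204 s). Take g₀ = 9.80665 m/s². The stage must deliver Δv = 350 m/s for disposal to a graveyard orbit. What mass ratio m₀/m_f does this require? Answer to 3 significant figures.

v_e = Isp · g₀ = 204 × 9.80665 = 2000.6 m/s.
From the ideal rocket equation, m₀/m_f = exp(Δv / v_e) = exp(350 / 2000.6) = exp(0.1750) = 1.1912.

mass ratio ≈ 1.19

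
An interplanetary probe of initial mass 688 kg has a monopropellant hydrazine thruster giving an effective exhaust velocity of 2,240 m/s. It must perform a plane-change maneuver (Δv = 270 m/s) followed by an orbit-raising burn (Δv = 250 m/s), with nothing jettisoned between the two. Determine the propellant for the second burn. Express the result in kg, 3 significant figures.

propellant for the second burn ≈ 64.4 kg

After the first burn: m = 688 × exp(−270/2240.0) = 688 × 0.88645 = 609.878 kg.
After the second burn: m = 609.878 × exp(−250/2240.0) = 609.878 × 0.89440 = 545.475 kg.
Second-burn propellant = 609.878 − 545.475 = 64.403 kg.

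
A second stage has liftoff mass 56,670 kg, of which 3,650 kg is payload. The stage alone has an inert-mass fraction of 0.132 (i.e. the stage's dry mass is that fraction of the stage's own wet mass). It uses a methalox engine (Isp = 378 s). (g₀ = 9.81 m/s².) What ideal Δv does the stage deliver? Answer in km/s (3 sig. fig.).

Stage wet mass = m₀ − payload = 56,670 − 3,650 = 53,020 kg.
Stage dry mass = ε × stage wet mass = 0.132 × 53,020 = 6,998.64 kg.
Burnout mass m_f = stage dry + payload = 6,998.64 + 3,650 = 10,648.64 kg.
v_e = Isp · g₀ = 378 × 9.81 = 3708.2 m/s.
Δv = v_e · ln(56,670/10,648.64) = 3708.2 × ln(5.322) = 3708.2 × 1.6718 ≈ 6199 m/s.

Δv ≈ 6.20 km/s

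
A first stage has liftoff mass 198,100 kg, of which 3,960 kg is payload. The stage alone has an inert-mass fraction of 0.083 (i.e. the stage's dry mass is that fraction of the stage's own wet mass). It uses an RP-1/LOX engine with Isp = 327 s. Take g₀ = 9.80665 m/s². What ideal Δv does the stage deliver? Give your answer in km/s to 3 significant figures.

Stage wet mass = m₀ − payload = 198,100 − 3,960 = 194,140 kg.
Stage dry mass = ε × stage wet mass = 0.083 × 194,140 = 16,113.6 kg.
Burnout mass m_f = stage dry + payload = 16,113.6 + 3,960 = 20,073.6 kg.
v_e = Isp · g₀ = 327 × 9.80665 = 3206.8 m/s.
Δv = v_e · ln(198,100/20,073.6) = 3206.8 × ln(9.869) = 3206.8 × 2.2894 ≈ 7341 m/s.

Δv ≈ 7.34 km/s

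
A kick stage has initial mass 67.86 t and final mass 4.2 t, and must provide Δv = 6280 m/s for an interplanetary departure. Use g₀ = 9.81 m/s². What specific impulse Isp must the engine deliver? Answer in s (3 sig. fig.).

Isp ≈ 230 s

ln(m₀/m_f) = ln(67860/4200) = ln(16.16) = 2.7824.
From the ideal rocket equation, v_e = Δv / ln(m₀/m_f) = 6280 / 2.7824 = 2257.1 m/s.
Isp = v_e / g₀ = 2257.1 / 9.81 = 230.1 s.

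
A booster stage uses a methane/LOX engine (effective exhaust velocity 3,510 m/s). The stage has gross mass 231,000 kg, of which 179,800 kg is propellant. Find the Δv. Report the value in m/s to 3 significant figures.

m_f = m₀ − m_prop = 231,000 − 179,800 = 51,200 kg.
By the Tsiolkovsky rocket equation, Δv = v_e · ln(m₀/m_f) = 3510.0 × ln(4.512) = 3510.0 × 1.5067 ≈ 5288.4 m/s.

Δv ≈ 5290 m/s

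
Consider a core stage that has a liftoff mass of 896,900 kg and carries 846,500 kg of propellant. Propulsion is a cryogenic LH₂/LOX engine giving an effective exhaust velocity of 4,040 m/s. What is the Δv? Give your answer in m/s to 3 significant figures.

Δv ≈ 11600 m/s

m_f = m₀ − m_prop = 896,900 − 846,500 = 50,400 kg.
Rocket equation: Δv = v_e · ln(m₀/m_f) = 4040.0 × ln(17.8) = 4040.0 × 2.8790 ≈ 11631.0 m/s.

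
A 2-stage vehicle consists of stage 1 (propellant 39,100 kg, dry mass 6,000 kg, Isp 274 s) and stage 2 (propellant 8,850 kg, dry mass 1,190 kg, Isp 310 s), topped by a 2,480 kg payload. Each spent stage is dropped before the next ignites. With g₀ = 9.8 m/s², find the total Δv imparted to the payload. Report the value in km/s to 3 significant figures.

Ignition mass of stage 1 = 39,100+6,000 + 8,850+1,190 + 2,480 = 57,620 kg.
Stage 1: m₀ = 57,620 kg, m_f = 57,620 − 39,100 = 18,520 kg; Δv = 274×9.8×ln(3.111) = 2685.2×1.1350 ≈ 3048 m/s.
Stage 2: m₀ = 12,520 kg, m_f = 12,520 − 8,850 = 3,670 kg; Δv = 310×9.8×ln(3.411) = 3038.0×1.2271 ≈ 3728 m/s.
Total Δv = 3048 + 3728 = 6776 m/s.

Δv ≈ 6.78 km/s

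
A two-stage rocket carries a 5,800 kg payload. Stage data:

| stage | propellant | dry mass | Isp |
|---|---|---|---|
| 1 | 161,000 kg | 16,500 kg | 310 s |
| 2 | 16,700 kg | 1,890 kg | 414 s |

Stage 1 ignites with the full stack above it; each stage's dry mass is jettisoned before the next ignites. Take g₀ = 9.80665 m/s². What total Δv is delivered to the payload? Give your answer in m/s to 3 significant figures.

Δv ≈ 9540 m/s

Ignition mass of stage 1 = 161,000+16,500 + 16,700+1,890 + 5,800 = 201,890 kg.
Stage 1: m₀ = 201,890 kg, m_f = 201,890 − 161,000 = 40,890 kg; Δv = 310×9.80665×ln(4.937) = 3040.1×1.5968 ≈ 4854 m/s.
Stage 2: m₀ = 24,390 kg, m_f = 24,390 − 16,700 = 7,690 kg; Δv = 414×9.80665×ln(3.172) = 4060.0×1.1543 ≈ 4686 m/s.
Total Δv = 4854 + 4686 = 9540 m/s.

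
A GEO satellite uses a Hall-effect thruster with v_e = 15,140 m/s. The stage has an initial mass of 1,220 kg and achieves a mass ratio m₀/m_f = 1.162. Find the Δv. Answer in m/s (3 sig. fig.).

Δv ≈ 2270 m/s

Δv = v_e · ln(1.162) = 15140.0 × 0.1501 ≈ 2273.2 m/s.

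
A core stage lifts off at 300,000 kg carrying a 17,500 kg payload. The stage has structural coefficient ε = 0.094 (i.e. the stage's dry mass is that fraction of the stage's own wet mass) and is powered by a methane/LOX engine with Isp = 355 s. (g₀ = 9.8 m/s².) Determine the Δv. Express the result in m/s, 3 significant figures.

Stage wet mass = m₀ − payload = 300,000 − 17,500 = 282,500 kg.
Stage dry mass = ε × stage wet mass = 0.094 × 282,500 = 26,555 kg.
Burnout mass m_f = stage dry + payload = 26,555 + 17,500 = 44,055 kg.
v_e = Isp · g₀ = 355 × 9.8 = 3479.0 m/s.
Δv = v_e · ln(300,000/44,055) = 3479.0 × ln(6.81) = 3479.0 × 1.9183 ≈ 6674 m/s.

Δv ≈ 6670 m/s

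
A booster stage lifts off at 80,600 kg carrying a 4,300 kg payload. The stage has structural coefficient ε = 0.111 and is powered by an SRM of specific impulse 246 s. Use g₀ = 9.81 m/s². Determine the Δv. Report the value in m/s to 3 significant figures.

Δv ≈ 4450 m/s

Stage wet mass = m₀ − payload = 80,600 − 4,300 = 76,300 kg.
Stage dry mass = ε × stage wet mass = 0.111 × 76,300 = 8,469.3 kg.
Burnout mass m_f = stage dry + payload = 8,469.3 + 4,300 = 12,769.3 kg.
v_e = Isp · g₀ = 246 × 9.81 = 2413.3 m/s.
Rocket equation: Δv = v_e · ln(80,600/12,769.3) = 2413.3 × ln(6.312) = 2413.3 × 1.8425 ≈ 4446 m/s.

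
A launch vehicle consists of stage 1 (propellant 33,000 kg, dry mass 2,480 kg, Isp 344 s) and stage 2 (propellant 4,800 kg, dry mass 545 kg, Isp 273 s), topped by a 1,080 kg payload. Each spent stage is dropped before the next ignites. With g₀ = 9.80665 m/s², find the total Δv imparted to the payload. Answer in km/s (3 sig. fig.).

Ignition mass of stage 1 = 33,000+2,480 + 4,800+545 + 1,080 = 41,905 kg.
Stage 1: m₀ = 41,905 kg, m_f = 41,905 − 33,000 = 8,905 kg; Δv = 344×9.80665×ln(4.706) = 3373.5×1.5488 ≈ 5225 m/s.
Stage 2: m₀ = 6,425 kg, m_f = 6,425 − 4,800 = 1,625 kg; Δv = 273×9.80665×ln(3.954) = 2677.2×1.3747 ≈ 3680 m/s.
Total Δv = 5225 + 3680 = 8905 m/s.

Δv ≈ 8.91 km/s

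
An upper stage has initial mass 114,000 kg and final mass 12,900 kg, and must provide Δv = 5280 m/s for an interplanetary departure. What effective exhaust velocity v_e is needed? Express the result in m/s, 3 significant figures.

ln(m₀/m_f) = ln(114000/12900) = ln(8.837) = 2.1790.
v_e = Δv / ln(m₀/m_f) = 5280 / 2.1790 = 2423.2 m/s.

v_e ≈ 2420 m/s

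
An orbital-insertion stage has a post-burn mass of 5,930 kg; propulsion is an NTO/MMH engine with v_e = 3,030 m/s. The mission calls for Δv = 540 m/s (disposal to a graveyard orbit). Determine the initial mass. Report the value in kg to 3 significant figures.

From the ideal rocket equation, m₀/m_f = exp(Δv / v_e) = exp(540 / 3030.0) = exp(0.1782) = 1.1951.
m₀ = m_f × 1.1951 = 5,930 × 1.1951 = 7,086.94 kg.

initial mass ≈ 7090 kg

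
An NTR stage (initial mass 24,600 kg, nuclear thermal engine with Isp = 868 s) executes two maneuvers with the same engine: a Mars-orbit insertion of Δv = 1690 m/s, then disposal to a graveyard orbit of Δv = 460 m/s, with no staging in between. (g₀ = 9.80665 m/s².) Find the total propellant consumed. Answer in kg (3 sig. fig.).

total propellant consumed ≈ 5490 kg

v_e = Isp · g₀ = 868 × 9.80665 = 8512.2 m/s.
After the first burn: m = 24600 × exp(−1690/8512.2) = 24600 × 0.81993 = 20,170.3 kg.
After the second burn: m = 20,170.3 × exp(−460/8512.2) = 20,170.3 × 0.94739 = 19,109.1 kg.
Total propellant = m₀ − m_final = 24600 − 19,109.1 = 5,490.9 kg.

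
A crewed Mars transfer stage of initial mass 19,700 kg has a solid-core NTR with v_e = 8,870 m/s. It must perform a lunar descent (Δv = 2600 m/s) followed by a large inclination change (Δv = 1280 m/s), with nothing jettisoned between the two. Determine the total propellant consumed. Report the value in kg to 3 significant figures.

total propellant consumed ≈ 6980 kg

After the first burn: m = 19700 × exp(−2600/8870.0) = 19700 × 0.74593 = 14,694.8 kg.
After the second burn: m = 14,694.8 × exp(−1280/8870.0) = 14,694.8 × 0.86562 = 12,720.1 kg.
Total propellant = m₀ − m_final = 19700 − 12,720.1 = 6,979.9 kg.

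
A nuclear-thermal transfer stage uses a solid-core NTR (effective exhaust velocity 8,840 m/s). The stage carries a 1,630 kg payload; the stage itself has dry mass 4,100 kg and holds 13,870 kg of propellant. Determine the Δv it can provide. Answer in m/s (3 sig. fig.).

Δv ≈ 10900 m/s

m₀ = payload + dry + propellant = 1,630 + 4,100 + 13,870 = 19,600 kg.
m_f = payload + dry = 1,630 + 4,100 = 5,730 kg.
Using Δv = v_e ln(m₀/m_f): Δv = v_e · ln(m₀/m_f) = 8840.0 × ln(3.421) = 8840.0 × 1.2298 ≈ 10871.6 m/s.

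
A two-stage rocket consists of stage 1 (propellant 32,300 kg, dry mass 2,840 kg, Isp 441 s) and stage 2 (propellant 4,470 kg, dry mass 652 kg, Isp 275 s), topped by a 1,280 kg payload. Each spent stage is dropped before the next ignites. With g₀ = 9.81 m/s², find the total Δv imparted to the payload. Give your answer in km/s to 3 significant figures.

Δv ≈ 9.73 km/s

Ignition mass of stage 1 = 32,300+2,840 + 4,470+652 + 1,280 = 41,542 kg.
Stage 1: m₀ = 41,542 kg, m_f = 41,542 − 32,300 = 9,242 kg; Δv = 441×9.81×ln(4.495) = 4326.2×1.5029 ≈ 6502 m/s.
Stage 2: m₀ = 6,402 kg, m_f = 6,402 − 4,470 = 1,932 kg; Δv = 275×9.81×ln(3.314) = 2697.8×1.1981 ≈ 3232 m/s.
Total Δv = 6502 + 3232 = 9734 m/s.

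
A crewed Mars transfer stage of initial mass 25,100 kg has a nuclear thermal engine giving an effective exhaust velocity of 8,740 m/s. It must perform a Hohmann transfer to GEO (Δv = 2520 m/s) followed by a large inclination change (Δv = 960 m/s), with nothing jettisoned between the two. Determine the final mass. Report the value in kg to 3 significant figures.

After the first burn: m = 25100 × exp(−2520/8740.0) = 25100 × 0.74951 = 18,812.7 kg.
After the second burn: m = 18,812.7 × exp(−960/8740.0) = 18,812.7 × 0.89598 = 16,855.8 kg.

final mass ≈ 16900 kg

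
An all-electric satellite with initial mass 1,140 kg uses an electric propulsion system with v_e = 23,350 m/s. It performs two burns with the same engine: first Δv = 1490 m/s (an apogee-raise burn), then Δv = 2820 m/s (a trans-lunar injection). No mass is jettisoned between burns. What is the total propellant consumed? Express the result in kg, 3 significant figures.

After the first burn: m = 1140 × exp(−1490/23350.0) = 1140 × 0.93818 = 1,069.53 kg.
After the second burn: m = 1,069.53 × exp(−2820/23350.0) = 1,069.53 × 0.88624 = 947.86 kg.
Total propellant = m₀ − m_final = 1140 − 947.86 = 192.14 kg.

total propellant consumed ≈ 192 kg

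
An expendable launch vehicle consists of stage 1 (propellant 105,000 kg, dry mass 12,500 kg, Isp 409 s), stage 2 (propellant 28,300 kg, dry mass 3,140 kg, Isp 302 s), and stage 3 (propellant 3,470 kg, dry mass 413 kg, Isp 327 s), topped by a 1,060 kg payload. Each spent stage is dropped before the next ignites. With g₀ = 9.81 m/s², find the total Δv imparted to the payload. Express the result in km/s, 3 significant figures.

Δv ≈ 12.9 km/s

Ignition mass of stage 1 = 105,000+12,500 + 28,300+3,140 + 3,470+413 + 1,060 = 153,883 kg.
Stage 1: m₀ = 153,883 kg, m_f = 153,883 − 105,000 = 48,883 kg; Δv = 409×9.81×ln(3.148) = 4012.3×1.1468 ≈ 4601 m/s.
Stage 2: m₀ = 36,383 kg, m_f = 36,383 − 28,300 = 8,083 kg; Δv = 302×9.81×ln(4.501) = 2962.6×1.5043 ≈ 4457 m/s.
Stage 3: m₀ = 4,943 kg, m_f = 4,943 − 3,470 = 1,473 kg; Δv = 327×9.81×ln(3.356) = 3207.9×1.2107 ≈ 3884 m/s.
Total Δv = 4601 + 4457 + 3884 = 12942 m/s.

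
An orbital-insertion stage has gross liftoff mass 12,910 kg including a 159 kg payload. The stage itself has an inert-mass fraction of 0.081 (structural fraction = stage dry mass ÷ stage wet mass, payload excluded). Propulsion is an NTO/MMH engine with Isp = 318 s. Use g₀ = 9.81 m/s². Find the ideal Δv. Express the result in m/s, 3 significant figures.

Stage wet mass = m₀ − payload = 12,910 − 159 = 12,751 kg.
Stage dry mass = ε × stage wet mass = 0.081 × 12,751 = 1,032.83 kg.
Burnout mass m_f = stage dry + payload = 1,032.83 + 159 = 1,191.83 kg.
v_e = Isp · g₀ = 318 × 9.81 = 3119.6 m/s.
Δv = v_e · ln(12,910/1,191.83) = 3119.6 × ln(10.83) = 3119.6 × 2.3825 ≈ 7432 m/s.

Δv ≈ 7430 m/s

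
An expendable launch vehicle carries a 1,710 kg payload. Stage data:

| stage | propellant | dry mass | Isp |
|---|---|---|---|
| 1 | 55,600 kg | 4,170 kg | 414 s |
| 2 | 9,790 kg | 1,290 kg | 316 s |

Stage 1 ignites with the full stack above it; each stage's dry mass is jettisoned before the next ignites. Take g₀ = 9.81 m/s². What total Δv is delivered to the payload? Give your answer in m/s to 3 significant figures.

Ignition mass of stage 1 = 55,600+4,170 + 9,790+1,290 + 1,710 = 72,560 kg.
Stage 1: m₀ = 72,560 kg, m_f = 72,560 − 55,600 = 16,960 kg; Δv = 414×9.81×ln(4.278) = 4061.3×1.4536 ≈ 5903 m/s.
Stage 2: m₀ = 12,790 kg, m_f = 12,790 − 9,790 = 3,000 kg; Δv = 316×9.81×ln(4.263) = 3100.0×1.4501 ≈ 4495 m/s.
Total Δv = 5903 + 4495 = 10398 m/s.

Δv ≈ 10400 m/s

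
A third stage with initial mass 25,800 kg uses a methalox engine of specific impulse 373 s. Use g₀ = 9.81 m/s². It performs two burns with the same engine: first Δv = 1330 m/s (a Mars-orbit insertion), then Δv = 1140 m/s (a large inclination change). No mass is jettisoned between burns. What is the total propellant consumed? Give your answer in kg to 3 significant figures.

v_e = Isp · g₀ = 373 × 9.81 = 3659.1 m/s.
After the first burn: m = 25800 × exp(−1330/3659.1) = 25800 × 0.69526 = 17,937.7 kg.
After the second burn: m = 17,937.7 × exp(−1140/3659.1) = 17,937.7 × 0.73231 = 13,136 kg.
Total propellant = m₀ − m_final = 25800 − 13,136 = 12,664 kg.

total propellant consumed ≈ 12700 kg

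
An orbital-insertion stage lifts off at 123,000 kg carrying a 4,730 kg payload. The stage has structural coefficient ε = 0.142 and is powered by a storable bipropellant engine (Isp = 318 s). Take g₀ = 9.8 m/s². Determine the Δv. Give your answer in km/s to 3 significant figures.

Stage wet mass = m₀ − payload = 123,000 − 4,730 = 118,270 kg.
Stage dry mass = ε × stage wet mass = 0.142 × 118,270 = 16,794.3 kg.
Burnout mass m_f = stage dry + payload = 16,794.3 + 4,730 = 21,524.3 kg.
v_e = Isp · g₀ = 318 × 9.8 = 3116.4 m/s.
From the ideal rocket equation, Δv = v_e · ln(123,000/21,524.3) = 3116.4 × ln(5.714) = 3116.4 × 1.7430 ≈ 5432 m/s.

Δv ≈ 5.43 km/s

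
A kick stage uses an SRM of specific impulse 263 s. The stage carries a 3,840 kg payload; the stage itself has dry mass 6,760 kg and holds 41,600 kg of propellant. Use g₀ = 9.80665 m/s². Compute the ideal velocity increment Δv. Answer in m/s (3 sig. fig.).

v_e = Isp · g₀ = 263 × 9.80665 = 2579.1 m/s.
m₀ = payload + dry + propellant = 3,840 + 6,760 + 41,600 = 52,200 kg.
m_f = payload + dry = 3,840 + 6,760 = 10,600 kg.
Δv = v_e · ln(m₀/m_f) = 2579.1 × ln(4.925) = 2579.1 × 1.5942 ≈ 4111.8 m/s.

Δv ≈ 4110 m/s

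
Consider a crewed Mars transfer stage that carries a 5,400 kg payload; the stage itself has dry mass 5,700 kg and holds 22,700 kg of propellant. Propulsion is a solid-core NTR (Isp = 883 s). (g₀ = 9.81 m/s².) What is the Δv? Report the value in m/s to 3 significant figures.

Δv ≈ 9650 m/s

v_e = Isp · g₀ = 883 × 9.81 = 8662.2 m/s.
m₀ = payload + dry + propellant = 5,400 + 5,700 + 22,700 = 33,800 kg.
m_f = payload + dry = 5,400 + 5,700 = 11,100 kg.
Δv = v_e · ln(m₀/m_f) = 8662.2 × ln(3.045) = 8662.2 × 1.1135 ≈ 9645.5 m/s.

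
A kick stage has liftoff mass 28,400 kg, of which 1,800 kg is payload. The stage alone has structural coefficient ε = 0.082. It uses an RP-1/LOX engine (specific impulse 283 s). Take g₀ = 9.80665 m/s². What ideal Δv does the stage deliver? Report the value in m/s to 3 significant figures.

Stage wet mass = m₀ − payload = 28,400 − 1,800 = 26,600 kg.
Stage dry mass = ε × stage wet mass = 0.082 × 26,600 = 2,181.2 kg.
Burnout mass m_f = stage dry + payload = 2,181.2 + 1,800 = 3,981.2 kg.
v_e = Isp · g₀ = 283 × 9.80665 = 2775.3 m/s.
Δv = v_e · ln(28,400/3,981.2) = 2775.3 × ln(7.134) = 2775.3 × 1.9648 ≈ 5453 m/s.

Δv ≈ 5450 m/s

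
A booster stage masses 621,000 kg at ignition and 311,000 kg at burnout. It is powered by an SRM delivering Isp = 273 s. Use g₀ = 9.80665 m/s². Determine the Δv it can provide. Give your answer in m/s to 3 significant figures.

v_e = Isp · g₀ = 273 × 9.80665 = 2677.2 m/s.
By the Tsiolkovsky rocket equation, Δv = v_e · ln(m₀/m_f) = 2677.2 × ln(1.997) = 2677.2 × 0.6915 ≈ 1851.4 m/s.

Δv ≈ 1850 m/s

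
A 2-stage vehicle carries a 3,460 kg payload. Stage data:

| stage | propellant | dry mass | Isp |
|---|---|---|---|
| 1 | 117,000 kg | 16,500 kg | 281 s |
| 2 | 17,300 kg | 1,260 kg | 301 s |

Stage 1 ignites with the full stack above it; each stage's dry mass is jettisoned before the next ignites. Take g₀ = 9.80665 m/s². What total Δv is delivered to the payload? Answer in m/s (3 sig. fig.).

Ignition mass of stage 1 = 117,000+16,500 + 17,300+1,260 + 3,460 = 155,520 kg.
Stage 1: m₀ = 155,520 kg, m_f = 155,520 − 117,000 = 38,520 kg; Δv = 281×9.80665×ln(4.037) = 2755.7×1.3956 ≈ 3846 m/s.
Stage 2: m₀ = 22,020 kg, m_f = 22,020 − 17,300 = 4,720 kg; Δv = 301×9.80665×ln(4.665) = 2951.8×1.5401 ≈ 4546 m/s.
Total Δv = 3846 + 4546 = 8392 m/s.

Δv ≈ 8390 m/s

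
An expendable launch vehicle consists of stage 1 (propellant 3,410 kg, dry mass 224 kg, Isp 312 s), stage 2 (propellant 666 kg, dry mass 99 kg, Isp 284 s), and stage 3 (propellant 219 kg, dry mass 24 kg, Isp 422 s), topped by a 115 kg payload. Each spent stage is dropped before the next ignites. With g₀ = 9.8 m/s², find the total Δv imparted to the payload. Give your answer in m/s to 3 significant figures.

Δv ≈ 10300 m/s

Ignition mass of stage 1 = 3,410+224 + 666+99 + 219+24 + 115 = 4,757 kg.
Stage 1: m₀ = 4,757 kg, m_f = 4,757 − 3,410 = 1,347 kg; Δv = 312×9.8×ln(3.532) = 3057.6×1.2617 ≈ 3858 m/s.
Stage 2: m₀ = 1,123 kg, m_f = 1,123 − 666 = 457 kg; Δv = 284×9.8×ln(2.457) = 2783.2×0.8991 ≈ 2502 m/s.
Stage 3: m₀ = 358 kg, m_f = 358 − 219 = 139 kg; Δv = 422×9.8×ln(2.576) = 4135.6×0.9461 ≈ 3913 m/s.
Total Δv = 3858 + 2502 + 3913 = 10273 m/s.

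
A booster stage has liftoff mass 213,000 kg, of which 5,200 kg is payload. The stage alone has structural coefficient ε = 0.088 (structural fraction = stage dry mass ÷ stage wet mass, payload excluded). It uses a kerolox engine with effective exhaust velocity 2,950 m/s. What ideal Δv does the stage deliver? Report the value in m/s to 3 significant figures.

Δv ≈ 6500 m/s

Stage wet mass = m₀ − payload = 213,000 − 5,200 = 207,800 kg.
Stage dry mass = ε × stage wet mass = 0.088 × 207,800 = 18,286.4 kg.
Burnout mass m_f = stage dry + payload = 18,286.4 + 5,200 = 23,486.4 kg.
By the Tsiolkovsky rocket equation, Δv = v_e · ln(213,000/23,486.4) = 2950.0 × ln(9.069) = 2950.0 × 2.2049 ≈ 6504 m/s.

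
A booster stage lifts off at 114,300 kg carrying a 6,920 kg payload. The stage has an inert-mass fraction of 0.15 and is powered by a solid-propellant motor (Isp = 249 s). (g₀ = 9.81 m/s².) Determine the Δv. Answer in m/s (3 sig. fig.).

Stage wet mass = m₀ − payload = 114,300 − 6,920 = 107,380 kg.
Stage dry mass = ε × stage wet mass = 0.15 × 107,380 = 16,107 kg.
Burnout mass m_f = stage dry + payload = 16,107 + 6,920 = 23,027 kg.
v_e = Isp · g₀ = 249 × 9.81 = 2442.7 m/s.
By the Tsiolkovsky rocket equation, Δv = v_e · ln(114,300/23,027) = 2442.7 × ln(4.964) = 2442.7 × 1.6022 ≈ 3914 m/s.

Δv ≈ 3910 m/s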